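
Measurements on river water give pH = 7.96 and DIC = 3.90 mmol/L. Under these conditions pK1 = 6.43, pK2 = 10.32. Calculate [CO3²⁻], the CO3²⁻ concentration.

[CO3²⁻] = 16.5 μmol/L

α₂ = 1 / (1 + [H⁺]/K2 + [H⁺]²/(K1K2)) = 1 / (1 + 10^+2.36 + 10^+0.83)
   = 1 / (1 + 229.09 + 6.7608) = 1/236.85 = 0.004222
[CO3²⁻] = α₂ × DIC = 0.004222 × 3.90 = 0.0165 mmol/L = 16.5 μmol/L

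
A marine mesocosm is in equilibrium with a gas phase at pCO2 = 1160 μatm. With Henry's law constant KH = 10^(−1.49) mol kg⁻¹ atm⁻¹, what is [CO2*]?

KH = 10^(−1.49) = 3.236×10^-2 mol kg⁻¹ atm⁻¹
[CO2*] = KH · pCO2 = 3.236×10^-2 × 1160×10^-6 atm = 3.75×10^-5 mol/kg

[CO2*] = 37.5 μmol/kg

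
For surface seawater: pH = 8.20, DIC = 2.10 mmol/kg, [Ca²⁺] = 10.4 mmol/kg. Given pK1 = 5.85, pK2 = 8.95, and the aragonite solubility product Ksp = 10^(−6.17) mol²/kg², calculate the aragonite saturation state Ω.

α₂ = 1 / (1 + [H⁺]/K2 + [H⁺]²/(K1K2)) = 1 / (1 + 10^+0.75 + 10^-1.60)
   = 1 / (1 + 5.6234 + 0.025119) = 1/6.6485 = 0.1504
[CO3²⁻] = α₂ × DIC = 0.1504 × 2.10 = 0.3159 mmol/kg
Ksp = 10^(−6.17) = 6.761×10^-7
Ω = [Ca²⁺][CO3²⁻]/Ksp = (10.4×10^-3)(3.159×10^-4) / 6.761×10^-7 = 4.86

Ω = 4.86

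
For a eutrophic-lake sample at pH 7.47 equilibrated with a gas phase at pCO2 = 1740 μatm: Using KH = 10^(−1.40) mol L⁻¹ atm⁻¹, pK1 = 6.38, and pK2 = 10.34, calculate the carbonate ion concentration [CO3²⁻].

[CO2*] = KH · pCO2 = 10^(−1.40) × 1740×10^-6 = 6.927×10^-5 mol/L
α₀ = 1/(1 + K1/[H⁺] + K1K2/[H⁺]²) = 1/(1 + 10^+1.09 + 10^-1.78) = 0.07508
DIC = [CO2*]/α₀ = 6.927×10^-5 / 0.07508 = 0.9226 mmol/L
[CO3²⁻] = α₂·DIC; α₂ = 0.001246, so [CO3²⁻] = 0.001246 × 0.9226 = 0.00115 mmol/L = 1.15 μmol/L

[CO3²⁻] = 1.15 μmol/L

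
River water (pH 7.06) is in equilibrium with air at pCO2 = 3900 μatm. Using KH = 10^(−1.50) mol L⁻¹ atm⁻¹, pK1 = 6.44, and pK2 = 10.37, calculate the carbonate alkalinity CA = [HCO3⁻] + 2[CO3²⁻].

[CO2*] = KH · pCO2 = 10^(−1.50) × 3900×10^-6 = 1.233×10^-4 mol/L
α₀ = 1/(1 + K1/[H⁺] + K1K2/[H⁺]²) = 1/(1 + 10^+0.62 + 10^-2.69) = 0.1934
DIC = [CO2*]/α₀ = 1.233×10^-4 / 0.1934 = 0.6377 mmol/L
CA = (α₁ + 2α₂)·DIC = (0.8062 + 2×0.0003949) × 0.6377 = 0.515 mmol/L

CA = 0.515 mmol/L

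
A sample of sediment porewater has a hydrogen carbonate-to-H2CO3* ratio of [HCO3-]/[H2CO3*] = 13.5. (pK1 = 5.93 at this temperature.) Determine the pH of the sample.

pH = 7.06

From K1 = [H⁺][HCO3-]/[H2CO3*]:  pH = pK1 + log₁₀([HCO3-]/[H2CO3*])
log₁₀(13.5) = +1.130
pH = 5.93 + (+1.130) = 7.06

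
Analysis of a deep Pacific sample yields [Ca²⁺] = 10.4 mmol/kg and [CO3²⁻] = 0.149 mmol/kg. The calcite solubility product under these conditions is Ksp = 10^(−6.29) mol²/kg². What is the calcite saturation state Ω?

Ksp = 10^(−6.29) = 5.129×10^-7
Ω = [Ca²⁺][CO3²⁻]/Ksp = (10.4×10^-3)(0.149×10^-3) / 5.129×10^-7 = 3.02

Ω = 3.02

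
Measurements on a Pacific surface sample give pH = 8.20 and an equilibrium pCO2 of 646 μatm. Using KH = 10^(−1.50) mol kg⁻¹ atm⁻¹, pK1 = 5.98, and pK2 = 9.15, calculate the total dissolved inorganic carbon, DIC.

[CO2*] = KH · pCO2 = 10^(−1.50) × 646×10^-6 = 2.043×10^-5 mol/kg
α₀ = 1/(1 + K1/[H⁺] + K1K2/[H⁺]²) = 1/(1 + 10^+2.22 + 10^+1.27) = 0.005389
DIC = [CO2*]/α₀ = 2.043×10^-5 / 0.005389 = 3.79 mmol/kg

DIC = 3.79 mmol/kg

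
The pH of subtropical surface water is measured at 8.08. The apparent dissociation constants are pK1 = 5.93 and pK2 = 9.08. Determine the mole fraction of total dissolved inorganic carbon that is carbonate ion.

α₂ = 0.0903

α₂ = 1 / (1 + [H⁺]/K2 + [H⁺]²/(K1K2)) = 1 / (1 + 10^+1.00 + 10^-1.15)
   = 1 / (1 + 10.000 + 0.070795) = 1/11.071 = 0.09033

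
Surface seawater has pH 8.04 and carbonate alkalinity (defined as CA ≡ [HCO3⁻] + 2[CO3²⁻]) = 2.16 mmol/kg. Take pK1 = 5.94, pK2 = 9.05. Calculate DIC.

CA = [HCO3⁻] + 2[CO3²⁻] = (α₁ + 2α₂)·DIC
At pH 8.04: [H⁺]/K1 = 10^-2.10 = 0.0079433, K2/[H⁺] = 10^-1.01 = 0.097724
α₁ = 1/(1 + 0.0079433 + 0.097724) = 1/1.1057 = 0.9044; α₂ = α₁·K2/[H⁺] = 0.08838
α₁ + 2α₂ = 1.0812
DIC = CA / (α₁ + 2α₂) = 2.16 / 1.0812 = 2.00 mmol/kg

DIC = 2.00 mmol/kg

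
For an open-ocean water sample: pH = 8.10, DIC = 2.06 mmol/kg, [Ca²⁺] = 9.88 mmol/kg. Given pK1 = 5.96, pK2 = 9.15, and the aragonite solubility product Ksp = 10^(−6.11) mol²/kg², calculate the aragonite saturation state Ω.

α₂ = 1 / (1 + [H⁺]/K2 + [H⁺]²/(K1K2)) = 1 / (1 + 10^+1.05 + 10^-1.09)
   = 1 / (1 + 11.220 + 0.081283) = 1/12.301 = 0.08129
[CO3²⁻] = α₂ × DIC = 0.08129 × 2.06 = 0.1675 mmol/kg
Ksp = 10^(−6.11) = 7.762×10^-7
Ω = [Ca²⁺][CO3²⁻]/Ksp = (9.88×10^-3)(1.675×10^-4) / 7.762×10^-7 = 2.13

Ω = 2.13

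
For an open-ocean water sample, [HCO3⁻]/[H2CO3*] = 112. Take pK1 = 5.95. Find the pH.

pH = 8.00

From K1 = [H⁺][HCO3⁻]/[H2CO3*]:  pH = pK1 + log₁₀([HCO3⁻]/[H2CO3*])
log₁₀(112) = +2.049
pH = 5.95 + (+2.049) = 8.00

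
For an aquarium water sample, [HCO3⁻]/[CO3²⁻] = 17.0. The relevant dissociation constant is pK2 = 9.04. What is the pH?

pH = 7.81

From K2 = [H⁺][CO3²⁻]/[HCO3⁻]:  pH = pK2 − log₁₀([HCO3⁻]/[CO3²⁻])
log₁₀(17.0) = +1.230
pH = 9.04 − (+1.230) = 7.81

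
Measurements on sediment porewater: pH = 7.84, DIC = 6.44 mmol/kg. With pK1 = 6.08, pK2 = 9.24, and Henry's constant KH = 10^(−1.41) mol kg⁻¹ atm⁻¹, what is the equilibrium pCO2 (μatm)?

pCO2 = 2720 μatm

α₀ = 1 / (1 + K1/[H⁺] + K1K2/[H⁺]²) = 1 / (1 + 10^+1.76 + 10^+0.36)
   = 1 / (1 + 57.544 + 2.2909) = 1/60.835 = 0.01644
[CO2*] = α₀ × DIC = 0.01644 × 6.44 = 0.1059 mmol/kg
pCO2 = [CO2*]/KH = 1.059×10^-4 / 3.890×10^-2 = 2720 μatm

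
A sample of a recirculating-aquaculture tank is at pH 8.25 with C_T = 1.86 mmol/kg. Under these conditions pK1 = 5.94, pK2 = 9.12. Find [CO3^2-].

[CO3²⁻] = 0.220 mmol/kg

α₂ = 1 / (1 + [H⁺]/K2 + [H⁺]²/(K1K2)) = 1 / (1 + 10^+0.87 + 10^-1.44)
   = 1 / (1 + 7.4131 + 0.036308) = 1/8.4494 = 0.1184
[CO3²⁻] = α₂ × DIC = 0.1184 × 1.86 = 0.220 mmol/kg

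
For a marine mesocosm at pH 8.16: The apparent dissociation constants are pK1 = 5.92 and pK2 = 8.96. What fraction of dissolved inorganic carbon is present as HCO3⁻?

α₁ = 1 / (1 + [H⁺]/K1 + K2/[H⁺]) = 1 / (1 + 10^-2.24 + 10^-0.80)
   = 1 / (1 + 0.0057544 + 0.15849) = 1/1.1642 = 0.8589

α₁ = 0.859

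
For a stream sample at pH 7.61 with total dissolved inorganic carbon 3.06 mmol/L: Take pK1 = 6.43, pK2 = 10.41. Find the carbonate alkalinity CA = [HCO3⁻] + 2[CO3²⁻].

CA = 2.88 mmol/L

CA = [HCO3⁻] + 2[CO3²⁻] = (α₁ + 2α₂)·DIC
At pH 7.61: [H⁺]/K1 = 10^-1.18 = 0.066069, K2/[H⁺] = 10^-2.80 = 0.0015849
α₁ = 1/(1 + 0.066069 + 0.0015849) = 1/1.0677 = 0.9366; α₂ = α₁·K2/[H⁺] = 0.001484
α₁ + 2α₂ = 0.9396
CA = 0.9396 × 3.06 = 2.88 mmol/L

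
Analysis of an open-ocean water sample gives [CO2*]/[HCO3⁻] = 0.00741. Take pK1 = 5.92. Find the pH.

From K1 = [H⁺][HCO3⁻]/[CO2*]:  pH = pK1 − log₁₀([CO2*]/[HCO3⁻])
log₁₀(0.00741) = -2.130
pH = 5.92 − (-2.130) = 8.05

pH = 8.05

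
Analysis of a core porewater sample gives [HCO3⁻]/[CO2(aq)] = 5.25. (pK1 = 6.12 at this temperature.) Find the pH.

pH = 6.84

From K1 = [H⁺][HCO3⁻]/[CO2(aq)]:  pH = pK1 + log₁₀([HCO3⁻]/[CO2(aq)])
log₁₀(5.25) = +0.720
pH = 6.12 + (+0.720) = 6.84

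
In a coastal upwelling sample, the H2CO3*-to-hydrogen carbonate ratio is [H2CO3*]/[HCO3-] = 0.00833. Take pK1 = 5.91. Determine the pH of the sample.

From K1 = [H⁺][HCO3-]/[H2CO3*]:  pH = pK1 − log₁₀([H2CO3*]/[HCO3-])
log₁₀(0.00833) = -2.079
pH = 5.91 − (-2.079) = 7.99

pH = 7.99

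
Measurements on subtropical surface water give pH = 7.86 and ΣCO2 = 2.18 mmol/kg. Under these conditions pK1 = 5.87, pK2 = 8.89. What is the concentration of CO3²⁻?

α₂ = 1 / (1 + [H⁺]/K2 + [H⁺]²/(K1K2)) = 1 / (1 + 10^+1.03 + 10^-0.96)
   = 1 / (1 + 10.715 + 0.10965) = 1/11.825 = 0.08457
[CO3²⁻] = α₂ × DIC = 0.08457 × 2.18 = 0.184 mmol/kg

[CO3²⁻] = 0.184 mmol/kg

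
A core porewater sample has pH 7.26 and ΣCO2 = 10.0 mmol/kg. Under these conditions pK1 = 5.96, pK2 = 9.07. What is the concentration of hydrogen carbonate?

[HCO3⁻] = 9.38 mmol/kg

α₁ = 1 / (1 + [H⁺]/K1 + K2/[H⁺]) = 1 / (1 + 10^-1.30 + 10^-1.81)
   = 1 / (1 + 0.050119 + 0.015488) = 1/1.0656 = 0.9384
[HCO3⁻] = α₁ × DIC = 0.9384 × 10.0 = 9.38 mmol/kg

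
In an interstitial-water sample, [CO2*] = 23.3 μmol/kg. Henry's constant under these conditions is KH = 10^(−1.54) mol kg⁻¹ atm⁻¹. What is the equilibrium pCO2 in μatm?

KH = 10^(−1.54) = 2.884×10^-2 mol kg⁻¹ atm⁻¹
pCO2 = [CO2*]/KH = 23.3×10^-6 / 2.884×10^-2 = 8.08×10^-4 atm = 808 μatm

pCO2 = 808 μatm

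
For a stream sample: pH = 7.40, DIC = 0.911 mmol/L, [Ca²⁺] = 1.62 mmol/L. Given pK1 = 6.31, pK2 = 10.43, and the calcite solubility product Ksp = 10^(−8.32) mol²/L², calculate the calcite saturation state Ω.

Ω = 0.266

α₂ = 1 / (1 + [H⁺]/K2 + [H⁺]²/(K1K2)) = 1 / (1 + 10^+3.03 + 10^+1.94)
   = 1 / (1 + 1071.5 + 87.096) = 1/1159.6 = 0.0008624
[CO3²⁻] = α₂ × DIC = 0.0008624 × 0.911 = 0.0007856 mmol/L = 0.7856 μmol/L
Ksp = 10^(−8.32) = 4.786×10^-9
Ω = [Ca²⁺][CO3²⁻]/Ksp = (1.62×10^-3)(7.856×10^-7) / 4.786×10^-9 = 0.266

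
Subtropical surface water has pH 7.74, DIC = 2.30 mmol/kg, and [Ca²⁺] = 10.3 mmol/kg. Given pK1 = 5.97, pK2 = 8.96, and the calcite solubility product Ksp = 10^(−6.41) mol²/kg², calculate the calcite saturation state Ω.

α₂ = 1 / (1 + [H⁺]/K2 + [H⁺]²/(K1K2)) = 1 / (1 + 10^+1.22 + 10^-0.55)
   = 1 / (1 + 16.596 + 0.28184) = 1/17.878 = 0.05594
[CO3²⁻] = α₂ × DIC = 0.05594 × 2.30 = 0.1287 mmol/kg
Ksp = 10^(−6.41) = 3.890×10^-7
Ω = [Ca²⁺][CO3²⁻]/Ksp = (10.3×10^-3)(1.287×10^-4) / 3.890×10^-7 = 3.41

Ω = 3.41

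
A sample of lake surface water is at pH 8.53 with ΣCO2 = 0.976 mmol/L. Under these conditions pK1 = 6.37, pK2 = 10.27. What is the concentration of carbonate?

[CO3²⁻] = 17.3 μmol/L

α₂ = 1 / (1 + [H⁺]/K2 + [H⁺]²/(K1K2)) = 1 / (1 + 10^+1.74 + 10^-0.42)
   = 1 / (1 + 54.954 + 0.38019) = 1/56.334 = 0.01775
[CO3²⁻] = α₂ × DIC = 0.01775 × 0.976 = 0.0173 mmol/L = 17.3 μmol/L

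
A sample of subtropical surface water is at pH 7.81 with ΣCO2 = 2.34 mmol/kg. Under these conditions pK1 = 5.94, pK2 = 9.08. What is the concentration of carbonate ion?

α₂ = 1 / (1 + [H⁺]/K2 + [H⁺]²/(K1K2)) = 1 / (1 + 10^+1.27 + 10^-0.60)
   = 1 / (1 + 18.621 + 0.25119) = 1/19.872 = 0.05032
[CO3²⁻] = α₂ × DIC = 0.05032 × 2.34 = 0.118 mmol/kg

[CO3²⁻] = 0.118 mmol/kg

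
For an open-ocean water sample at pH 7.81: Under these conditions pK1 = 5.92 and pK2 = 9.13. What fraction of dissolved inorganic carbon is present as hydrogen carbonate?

α₁ = 0.943

α₁ = 1 / (1 + [H⁺]/K1 + K2/[H⁺]) = 1 / (1 + 10^-1.89 + 10^-1.32)
   = 1 / (1 + 0.012882 + 0.047863) = 1/1.0607 = 0.9427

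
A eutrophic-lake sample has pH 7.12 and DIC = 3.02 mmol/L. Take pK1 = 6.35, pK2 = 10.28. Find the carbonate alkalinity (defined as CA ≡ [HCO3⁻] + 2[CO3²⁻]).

CA = [HCO3⁻] + 2[CO3²⁻] = (α₁ + 2α₂)·DIC
At pH 7.12: [H⁺]/K1 = 10^-0.77 = 0.16982, K2/[H⁺] = 10^-3.16 = 0.00069183
α₁ = 1/(1 + 0.16982 + 0.00069183) = 1/1.1705 = 0.8543; α₂ = α₁·K2/[H⁺] = 0.0005910
α₁ + 2α₂ = 0.8555
CA = 0.8555 × 3.02 = 2.58 mmol/L

CA = 2.58 mmol/L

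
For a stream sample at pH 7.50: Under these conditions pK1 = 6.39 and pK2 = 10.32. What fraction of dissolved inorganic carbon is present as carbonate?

α₂ = 0.00140

α₂ = 1 / (1 + [H⁺]/K2 + [H⁺]²/(K1K2)) = 1 / (1 + 10^+2.82 + 10^+1.71)
   = 1 / (1 + 660.69 + 51.286) = 1/712.98 = 0.001403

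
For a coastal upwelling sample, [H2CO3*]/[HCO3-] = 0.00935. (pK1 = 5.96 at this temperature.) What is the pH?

From K1 = [H⁺][HCO3-]/[H2CO3*]:  pH = pK1 − log₁₀([H2CO3*]/[HCO3-])
log₁₀(0.00935) = -2.029
pH = 5.96 − (-2.029) = 7.99

pH = 7.99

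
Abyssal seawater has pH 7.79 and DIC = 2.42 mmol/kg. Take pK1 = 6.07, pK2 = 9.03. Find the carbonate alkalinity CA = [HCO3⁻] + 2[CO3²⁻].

CA = [HCO3⁻] + 2[CO3²⁻] = (α₁ + 2α₂)·DIC
At pH 7.79: [H⁺]/K1 = 10^-1.72 = 0.019055, K2/[H⁺] = 10^-1.24 = 0.057544
α₁ = 1/(1 + 0.019055 + 0.057544) = 1/1.0766 = 0.9289; α₂ = α₁·K2/[H⁺] = 0.05345
α₁ + 2α₂ = 1.0358
CA = 1.0358 × 2.42 = 2.51 mmol/kg

CA = 2.51 mmol/kg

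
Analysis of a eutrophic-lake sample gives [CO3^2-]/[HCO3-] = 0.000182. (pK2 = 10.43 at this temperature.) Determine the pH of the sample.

pH = 6.69

From K2 = [H⁺][CO3^2-]/[HCO3-]:  pH = pK2 + log₁₀([CO3^2-]/[HCO3-])
log₁₀(0.000182) = -3.740
pH = 10.43 + (-3.740) = 6.69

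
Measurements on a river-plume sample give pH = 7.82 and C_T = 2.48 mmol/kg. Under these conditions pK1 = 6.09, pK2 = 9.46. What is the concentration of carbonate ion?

[CO3²⁻] = 0.0545 mmol/kg

α₂ = 1 / (1 + [H⁺]/K2 + [H⁺]²/(K1K2)) = 1 / (1 + 10^+1.64 + 10^-0.09)
   = 1 / (1 + 43.652 + 0.81283) = 1/45.464 = 0.02200
[CO3²⁻] = α₂ × DIC = 0.02200 × 2.48 = 0.0545 mmol/kg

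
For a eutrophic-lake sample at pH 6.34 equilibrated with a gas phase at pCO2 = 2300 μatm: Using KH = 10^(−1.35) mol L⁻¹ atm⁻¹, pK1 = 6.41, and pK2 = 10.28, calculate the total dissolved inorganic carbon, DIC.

[CO2*] = KH · pCO2 = 10^(−1.35) × 2300×10^-6 = 1.027×10^-4 mol/L
α₀ = 1/(1 + K1/[H⁺] + K1K2/[H⁺]²) = 1/(1 + 10^-0.07 + 10^-4.01) = 0.5402
DIC = [CO2*]/α₀ = 1.027×10^-4 / 0.5402 = 0.190 mmol/L

DIC = 0.190 mmol/L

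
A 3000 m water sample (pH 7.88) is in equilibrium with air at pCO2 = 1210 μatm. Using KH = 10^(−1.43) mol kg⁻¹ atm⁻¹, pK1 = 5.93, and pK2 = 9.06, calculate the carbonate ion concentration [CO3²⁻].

[CO2*] = KH · pCO2 = 10^(−1.43) × 1210×10^-6 = 4.496×10^-5 mol/kg
α₀ = 1/(1 + K1/[H⁺] + K1K2/[H⁺]²) = 1/(1 + 10^+1.95 + 10^+0.77) = 0.01042
DIC = [CO2*]/α₀ = 4.496×10^-5 / 0.01042 = 4.316 mmol/kg
[CO3²⁻] = α₂·DIC; α₂ = 0.06133, so [CO3²⁻] = 0.06133 × 4.316 = 0.265 mmol/kg

[CO3²⁻] = 0.265 mmol/kg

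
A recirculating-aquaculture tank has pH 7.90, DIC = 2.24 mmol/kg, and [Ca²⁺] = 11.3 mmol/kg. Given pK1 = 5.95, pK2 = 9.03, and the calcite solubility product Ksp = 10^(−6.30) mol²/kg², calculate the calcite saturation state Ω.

Ω = 3.45

α₂ = 1 / (1 + [H⁺]/K2 + [H⁺]²/(K1K2)) = 1 / (1 + 10^+1.13 + 10^-0.82)
   = 1 / (1 + 13.490 + 0.15136) = 1/14.641 = 0.06830
[CO3²⁻] = α₂ × DIC = 0.06830 × 2.24 = 0.1530 mmol/kg
Ksp = 10^(−6.30) = 5.012×10^-7
Ω = [Ca²⁺][CO3²⁻]/Ksp = (11.3×10^-3)(1.530×10^-4) / 5.012×10^-7 = 3.45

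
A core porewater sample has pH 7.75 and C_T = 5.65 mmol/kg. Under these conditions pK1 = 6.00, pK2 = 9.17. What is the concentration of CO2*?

α₀ = 1 / (1 + K1/[H⁺] + K1K2/[H⁺]²) = 1 / (1 + 10^+1.75 + 10^+0.33)
   = 1 / (1 + 56.234 + 2.1380) = 1/59.372 = 0.01684
[CO2*] = α₀ × DIC = 0.01684 × 5.65 = 0.0952 mmol/kg

[CO2*] = 0.0952 mmol/kg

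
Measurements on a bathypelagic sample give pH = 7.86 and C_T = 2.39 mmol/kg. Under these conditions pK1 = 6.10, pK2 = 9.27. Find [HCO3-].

α₁ = 1 / (1 + [H⁺]/K1 + K2/[H⁺]) = 1 / (1 + 10^-1.76 + 10^-1.41)
   = 1 / (1 + 0.017378 + 0.038905) = 1/1.0563 = 0.9467
[HCO3⁻] = α₁ × DIC = 0.9467 × 2.39 = 2.26 mmol/kg

[HCO3⁻] = 2.26 mmol/kg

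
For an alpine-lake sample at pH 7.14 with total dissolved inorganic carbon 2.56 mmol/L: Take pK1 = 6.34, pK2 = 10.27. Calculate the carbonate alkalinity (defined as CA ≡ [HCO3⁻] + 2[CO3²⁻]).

CA = 2.21 mmol/L

CA = [HCO3⁻] + 2[CO3²⁻] = (α₁ + 2α₂)·DIC
At pH 7.14: [H⁺]/K1 = 10^-0.80 = 0.15849, K2/[H⁺] = 10^-3.13 = 0.00074131
α₁ = 1/(1 + 0.15849 + 0.00074131) = 1/1.1592 = 0.8626; α₂ = α₁·K2/[H⁺] = 0.0006395
α₁ + 2α₂ = 0.8639
CA = 0.8639 × 2.56 = 2.21 mmol/L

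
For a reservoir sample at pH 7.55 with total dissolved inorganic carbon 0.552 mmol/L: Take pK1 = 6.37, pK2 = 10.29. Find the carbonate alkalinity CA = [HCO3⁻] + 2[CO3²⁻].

CA = [HCO3⁻] + 2[CO3²⁻] = (α₁ + 2α₂)·DIC
At pH 7.55: [H⁺]/K1 = 10^-1.18 = 0.066069, K2/[H⁺] = 10^-2.74 = 0.0018197
α₁ = 1/(1 + 0.066069 + 0.0018197) = 1/1.0679 = 0.9364; α₂ = α₁·K2/[H⁺] = 0.001704
α₁ + 2α₂ = 0.9398
CA = 0.9398 × 0.552 = 0.519 mmol/L

CA = 0.519 mmol/L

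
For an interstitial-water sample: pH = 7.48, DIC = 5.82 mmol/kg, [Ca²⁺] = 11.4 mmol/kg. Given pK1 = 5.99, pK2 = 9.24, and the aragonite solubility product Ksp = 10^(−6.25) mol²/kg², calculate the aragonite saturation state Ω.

Ω = 1.95

α₂ = 1 / (1 + [H⁺]/K2 + [H⁺]²/(K1K2)) = 1 / (1 + 10^+1.76 + 10^+0.27)
   = 1 / (1 + 57.544 + 1.8621) = 1/60.406 = 0.01655
[CO3²⁻] = α₂ × DIC = 0.01655 × 5.82 = 0.09635 mmol/kg
Ksp = 10^(−6.25) = 5.623×10^-7
Ω = [Ca²⁺][CO3²⁻]/Ksp = (11.4×10^-3)(9.635×10^-5) / 5.623×10^-7 = 1.95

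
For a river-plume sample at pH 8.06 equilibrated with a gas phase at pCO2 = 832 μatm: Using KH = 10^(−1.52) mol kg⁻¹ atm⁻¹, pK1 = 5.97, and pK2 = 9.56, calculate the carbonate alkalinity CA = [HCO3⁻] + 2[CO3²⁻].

CA = 3.29 mmol/kg

[CO2*] = KH · pCO2 = 10^(−1.52) × 832×10^-6 = 2.513×10^-5 mol/kg
α₀ = 1/(1 + K1/[H⁺] + K1K2/[H⁺]²) = 1/(1 + 10^+2.09 + 10^+0.59) = 0.007818
DIC = [CO2*]/α₀ = 2.513×10^-5 / 0.007818 = 3.214 mmol/kg
CA = (α₁ + 2α₂)·DIC = (0.9618 + 2×0.03041) × 3.214 = 3.29 mmol/kg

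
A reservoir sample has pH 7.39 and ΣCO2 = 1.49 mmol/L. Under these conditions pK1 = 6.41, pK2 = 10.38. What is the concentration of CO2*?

[CO2*] = 0.141 mmol/L

α₀ = 1 / (1 + K1/[H⁺] + K1K2/[H⁺]²) = 1 / (1 + 10^+0.98 + 10^-2.01)
   = 1 / (1 + 9.5499 + 0.0097724) = 1/10.560 = 0.09470
[CO2*] = α₀ × DIC = 0.09470 × 1.49 = 0.141 mmol/L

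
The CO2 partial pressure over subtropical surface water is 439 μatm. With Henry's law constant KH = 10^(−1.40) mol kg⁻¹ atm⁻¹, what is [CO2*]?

[CO2*] = 17.5 μmol/kg

KH = 10^(−1.40) = 3.981×10^-2 mol kg⁻¹ atm⁻¹
[CO2*] = KH · pCO2 = 3.981×10^-2 × 439×10^-6 atm = 1.75×10^-5 mol/kg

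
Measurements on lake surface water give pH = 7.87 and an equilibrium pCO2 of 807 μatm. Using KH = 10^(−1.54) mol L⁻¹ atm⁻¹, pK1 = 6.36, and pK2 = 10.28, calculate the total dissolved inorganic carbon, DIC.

[CO2*] = KH · pCO2 = 10^(−1.54) × 807×10^-6 = 2.327×10^-5 mol/L
α₀ = 1/(1 + K1/[H⁺] + K1K2/[H⁺]²) = 1/(1 + 10^+1.51 + 10^-0.90) = 0.02986
DIC = [CO2*]/α₀ = 2.327×10^-5 / 0.02986 = 0.779 mmol/L

DIC = 0.779 mmol/L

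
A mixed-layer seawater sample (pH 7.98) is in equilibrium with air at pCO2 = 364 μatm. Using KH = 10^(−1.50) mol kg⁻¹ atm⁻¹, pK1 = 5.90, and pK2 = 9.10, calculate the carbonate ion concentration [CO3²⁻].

[CO2*] = KH · pCO2 = 10^(−1.50) × 364×10^-6 = 1.151×10^-5 mol/kg
α₀ = 1/(1 + K1/[H⁺] + K1K2/[H⁺]²) = 1/(1 + 10^+2.08 + 10^+0.96) = 0.007672
DIC = [CO2*]/α₀ = 1.151×10^-5 / 0.007672 = 1.500 mmol/kg
[CO3²⁻] = α₂·DIC; α₂ = 0.06997, so [CO3²⁻] = 0.06997 × 1.500 = 0.105 mmol/kg

[CO3²⁻] = 0.105 mmol/kg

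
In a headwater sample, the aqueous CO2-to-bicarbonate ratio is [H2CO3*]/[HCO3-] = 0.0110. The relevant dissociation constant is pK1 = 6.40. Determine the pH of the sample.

From K1 = [H⁺][HCO3-]/[H2CO3*]:  pH = pK1 − log₁₀([H2CO3*]/[HCO3-])
log₁₀(0.0110) = -1.959
pH = 6.40 − (-1.959) = 8.36

pH = 8.36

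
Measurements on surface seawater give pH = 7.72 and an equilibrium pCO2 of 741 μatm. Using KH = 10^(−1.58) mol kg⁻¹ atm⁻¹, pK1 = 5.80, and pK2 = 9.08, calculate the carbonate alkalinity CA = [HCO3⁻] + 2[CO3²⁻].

[CO2*] = KH · pCO2 = 10^(−1.58) × 741×10^-6 = 1.949×10^-5 mol/kg
α₀ = 1/(1 + K1/[H⁺] + K1K2/[H⁺]²) = 1/(1 + 10^+1.92 + 10^+0.56) = 0.01139
DIC = [CO2*]/α₀ = 1.949×10^-5 / 0.01139 = 1.711 mmol/kg
CA = (α₁ + 2α₂)·DIC = (0.9473 + 2×0.04135) × 1.711 = 1.76 mmol/kg

CA = 1.76 mmol/kg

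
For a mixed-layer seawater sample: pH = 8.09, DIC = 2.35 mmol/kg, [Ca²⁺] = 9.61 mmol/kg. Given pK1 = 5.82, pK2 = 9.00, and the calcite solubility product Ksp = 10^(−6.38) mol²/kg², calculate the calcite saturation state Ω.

α₂ = 1 / (1 + [H⁺]/K2 + [H⁺]²/(K1K2)) = 1 / (1 + 10^+0.91 + 10^-1.36)
   = 1 / (1 + 8.1283 + 0.043652) = 1/9.1720 = 0.1090
[CO3²⁻] = α₂ × DIC = 0.1090 × 2.35 = 0.2562 mmol/kg
Ksp = 10^(−6.38) = 4.169×10^-7
Ω = [Ca²⁺][CO3²⁻]/Ksp = (9.61×10^-3)(2.562×10^-4) / 4.169×10^-7 = 5.91

Ω = 5.91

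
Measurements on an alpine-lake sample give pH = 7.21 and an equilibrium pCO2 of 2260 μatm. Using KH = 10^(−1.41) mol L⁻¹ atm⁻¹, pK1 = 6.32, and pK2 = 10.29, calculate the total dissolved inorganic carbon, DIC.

[CO2*] = KH · pCO2 = 10^(−1.41) × 2260×10^-6 = 8.792×10^-5 mol/L
α₀ = 1/(1 + K1/[H⁺] + K1K2/[H⁺]²) = 1/(1 + 10^+0.89 + 10^-2.19) = 0.1140
DIC = [CO2*]/α₀ = 8.792×10^-5 / 0.1140 = 0.771 mmol/L

DIC = 0.771 mmol/L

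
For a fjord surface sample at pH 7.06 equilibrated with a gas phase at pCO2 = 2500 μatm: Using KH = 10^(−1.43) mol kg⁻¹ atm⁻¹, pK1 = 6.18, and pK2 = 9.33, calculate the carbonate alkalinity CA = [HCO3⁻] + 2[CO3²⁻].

[CO2*] = KH · pCO2 = 10^(−1.43) × 2500×10^-6 = 9.288×10^-5 mol/kg
α₀ = 1/(1 + K1/[H⁺] + K1K2/[H⁺]²) = 1/(1 + 10^+0.88 + 10^-1.39) = 0.1159
DIC = [CO2*]/α₀ = 9.288×10^-5 / 0.1159 = 0.8013 mmol/kg
CA = (α₁ + 2α₂)·DIC = (0.8794 + 2×0.004722) × 0.8013 = 0.712 mmol/kg

CA = 0.712 mmol/kg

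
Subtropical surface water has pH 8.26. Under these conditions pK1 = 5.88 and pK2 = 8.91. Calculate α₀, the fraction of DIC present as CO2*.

α₀ = 1 / (1 + K1/[H⁺] + K1K2/[H⁺]²) = 1 / (1 + 10^+2.38 + 10^+1.73)
   = 1 / (1 + 239.88 + 53.703) = 1/294.59 = 0.003395

α₀ = 0.00339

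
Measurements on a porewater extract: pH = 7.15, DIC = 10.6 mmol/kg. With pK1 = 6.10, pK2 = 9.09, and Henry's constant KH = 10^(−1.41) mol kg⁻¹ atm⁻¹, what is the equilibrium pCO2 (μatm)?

pCO2 = 2.21×10^4 μatm

α₀ = 1 / (1 + K1/[H⁺] + K1K2/[H⁺]²) = 1 / (1 + 10^+1.05 + 10^-0.89)
   = 1 / (1 + 11.220 + 0.12882) = 1/12.349 = 0.08098
[CO2*] = α₀ × DIC = 0.08098 × 10.6 = 0.8584 mmol/kg
pCO2 = [CO2*]/KH = 8.584×10^-4 / 3.890×10^-2 = 2.21×10^4 μatm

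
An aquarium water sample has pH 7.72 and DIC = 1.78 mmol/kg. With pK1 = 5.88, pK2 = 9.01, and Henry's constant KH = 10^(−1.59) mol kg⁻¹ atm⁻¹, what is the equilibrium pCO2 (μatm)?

α₀ = 1 / (1 + K1/[H⁺] + K1K2/[H⁺]²) = 1 / (1 + 10^+1.84 + 10^+0.55)
   = 1 / (1 + 69.183 + 3.5481) = 1/73.731 = 0.01356
[CO2*] = α₀ × DIC = 0.01356 × 1.78 = 0.02414 mmol/kg
pCO2 = [CO2*]/KH = 2.414×10^-5 / 2.570×10^-2 = 939 μatm

pCO2 = 939 μatm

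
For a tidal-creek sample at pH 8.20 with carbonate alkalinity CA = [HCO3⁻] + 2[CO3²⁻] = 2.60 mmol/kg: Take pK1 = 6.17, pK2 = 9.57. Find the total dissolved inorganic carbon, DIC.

DIC = 2.52 mmol/kg

CA = [HCO3⁻] + 2[CO3²⁻] = (α₁ + 2α₂)·DIC
At pH 8.20: [H⁺]/K1 = 10^-2.03 = 0.0093325, K2/[H⁺] = 10^-1.37 = 0.042658
α₁ = 1/(1 + 0.0093325 + 0.042658) = 1/1.0520 = 0.9506; α₂ = α₁·K2/[H⁺] = 0.04055
α₁ + 2α₂ = 1.0317
DIC = CA / (α₁ + 2α₂) = 2.60 / 1.0317 = 2.52 mmol/kg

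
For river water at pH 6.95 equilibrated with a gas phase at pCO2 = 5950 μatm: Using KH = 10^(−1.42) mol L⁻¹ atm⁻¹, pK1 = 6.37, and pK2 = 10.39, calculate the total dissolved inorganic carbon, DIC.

DIC = 1.09 mmol/L

[CO2*] = KH · pCO2 = 10^(−1.42) × 5950×10^-6 = 2.262×10^-4 mol/L
α₀ = 1/(1 + K1/[H⁺] + K1K2/[H⁺]²) = 1/(1 + 10^+0.58 + 10^-2.86) = 0.2082
DIC = [CO2*]/α₀ = 2.262×10^-4 / 0.2082 = 1.09 mmol/L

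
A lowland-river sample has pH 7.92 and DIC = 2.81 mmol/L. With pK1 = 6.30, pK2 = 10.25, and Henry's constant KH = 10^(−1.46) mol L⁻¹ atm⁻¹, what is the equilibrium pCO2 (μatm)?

pCO2 = 1890 μatm

α₀ = 1 / (1 + K1/[H⁺] + K1K2/[H⁺]²) = 1 / (1 + 10^+1.62 + 10^-0.71)
   = 1 / (1 + 41.687 + 0.19498) = 1/42.882 = 0.02332
[CO2*] = α₀ × DIC = 0.02332 × 2.81 = 0.06553 mmol/L
pCO2 = [CO2*]/KH = 6.553×10^-5 / 3.467×10^-2 = 1890 μatm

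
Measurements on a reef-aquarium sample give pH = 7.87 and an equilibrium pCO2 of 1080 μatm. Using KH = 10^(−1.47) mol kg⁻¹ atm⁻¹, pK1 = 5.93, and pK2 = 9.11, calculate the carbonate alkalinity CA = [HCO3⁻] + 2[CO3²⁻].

[CO2*] = KH · pCO2 = 10^(−1.47) × 1080×10^-6 = 3.660×10^-5 mol/kg
α₀ = 1/(1 + K1/[H⁺] + K1K2/[H⁺]²) = 1/(1 + 10^+1.94 + 10^+0.70) = 0.01074
DIC = [CO2*]/α₀ = 3.660×10^-5 / 0.01074 = 3.407 mmol/kg
CA = (α₁ + 2α₂)·DIC = (0.9354 + 2×0.05383) × 3.407 = 3.55 mmol/kg

CA = 3.55 mmol/kg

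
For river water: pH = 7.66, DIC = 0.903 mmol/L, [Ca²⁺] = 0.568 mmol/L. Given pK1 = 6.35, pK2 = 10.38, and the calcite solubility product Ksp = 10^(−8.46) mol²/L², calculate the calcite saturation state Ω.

α₂ = 1 / (1 + [H⁺]/K2 + [H⁺]²/(K1K2)) = 1 / (1 + 10^+2.72 + 10^+1.41)
   = 1 / (1 + 524.81 + 25.704) = 1/551.51 = 0.001813
[CO3²⁻] = α₂ × DIC = 0.001813 × 0.903 = 0.001637 mmol/L = 1.637 μmol/L
Ksp = 10^(−8.46) = 3.467×10^-9
Ω = [Ca²⁺][CO3²⁻]/Ksp = (0.568×10^-3)(1.637×10^-6) / 3.467×10^-9 = 0.268

Ω = 0.268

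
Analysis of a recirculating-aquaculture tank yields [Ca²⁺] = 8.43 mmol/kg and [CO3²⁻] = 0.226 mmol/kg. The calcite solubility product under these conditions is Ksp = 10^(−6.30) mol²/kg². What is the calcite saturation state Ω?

Ω = 3.80

Ksp = 10^(−6.30) = 5.012×10^-7
Ω = [Ca²⁺][CO3²⁻]/Ksp = (8.43×10^-3)(0.226×10^-3) / 5.012×10^-7 = 3.80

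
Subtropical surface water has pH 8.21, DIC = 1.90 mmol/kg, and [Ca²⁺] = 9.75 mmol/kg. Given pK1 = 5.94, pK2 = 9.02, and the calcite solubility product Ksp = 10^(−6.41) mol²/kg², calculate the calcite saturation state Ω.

Ω = 6.36

α₂ = 1 / (1 + [H⁺]/K2 + [H⁺]²/(K1K2)) = 1 / (1 + 10^+0.81 + 10^-1.46)
   = 1 / (1 + 6.4565 + 0.034674) = 1/7.4912 = 0.1335
[CO3²⁻] = α₂ × DIC = 0.1335 × 1.90 = 0.2536 mmol/kg
Ksp = 10^(−6.41) = 3.890×10^-7
Ω = [Ca²⁺][CO3²⁻]/Ksp = (9.75×10^-3)(2.536×10^-4) / 3.890×10^-7 = 6.36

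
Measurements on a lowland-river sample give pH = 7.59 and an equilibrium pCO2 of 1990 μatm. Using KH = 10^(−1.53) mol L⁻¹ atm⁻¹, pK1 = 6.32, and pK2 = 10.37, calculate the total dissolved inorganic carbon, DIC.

[CO2*] = KH · pCO2 = 10^(−1.53) × 1990×10^-6 = 5.873×10^-5 mol/L
α₀ = 1/(1 + K1/[H⁺] + K1K2/[H⁺]²) = 1/(1 + 10^+1.27 + 10^-1.51) = 0.05089
DIC = [CO2*]/α₀ = 5.873×10^-5 / 0.05089 = 1.15 mmol/L

DIC = 1.15 mmol/L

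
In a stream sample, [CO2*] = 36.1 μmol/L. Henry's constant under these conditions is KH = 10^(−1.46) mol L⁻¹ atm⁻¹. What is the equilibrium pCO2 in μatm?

KH = 10^(−1.46) = 3.467×10^-2 mol L⁻¹ atm⁻¹
pCO2 = [CO2*]/KH = 36.1×10^-6 / 3.467×10^-2 = 1.04×10^-3 atm = 1040 μatm

pCO2 = 1040 μatm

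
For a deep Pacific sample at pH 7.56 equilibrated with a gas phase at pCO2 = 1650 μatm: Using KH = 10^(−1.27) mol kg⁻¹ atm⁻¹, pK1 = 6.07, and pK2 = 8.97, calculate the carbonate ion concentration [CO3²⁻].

[CO2*] = KH · pCO2 = 10^(−1.27) × 1650×10^-6 = 8.861×10^-5 mol/kg
α₀ = 1/(1 + K1/[H⁺] + K1K2/[H⁺]²) = 1/(1 + 10^+1.49 + 10^+0.08) = 0.03021
DIC = [CO2*]/α₀ = 8.861×10^-5 / 0.03021 = 2.933 mmol/kg
[CO3²⁻] = α₂·DIC; α₂ = 0.03632, so [CO3²⁻] = 0.03632 × 2.933 = 0.107 mmol/kg

[CO3²⁻] = 0.107 mmol/kg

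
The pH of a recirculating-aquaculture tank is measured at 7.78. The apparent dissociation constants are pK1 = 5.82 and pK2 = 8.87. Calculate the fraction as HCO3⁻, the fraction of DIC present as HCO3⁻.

α₁ = 0.916

α₁ = 1 / (1 + [H⁺]/K1 + K2/[H⁺]) = 1 / (1 + 10^-1.96 + 10^-1.09)
   = 1 / (1 + 0.010965 + 0.081283) = 1/1.0922 = 0.9155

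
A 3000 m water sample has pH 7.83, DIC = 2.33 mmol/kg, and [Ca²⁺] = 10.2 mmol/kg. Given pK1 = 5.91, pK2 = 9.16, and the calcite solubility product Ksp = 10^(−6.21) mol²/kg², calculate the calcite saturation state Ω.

α₂ = 1 / (1 + [H⁺]/K2 + [H⁺]²/(K1K2)) = 1 / (1 + 10^+1.33 + 10^-0.59)
   = 1 / (1 + 21.380 + 0.25704) = 1/22.637 = 0.04418
[CO3²⁻] = α₂ × DIC = 0.04418 × 2.33 = 0.1029 mmol/kg
Ksp = 10^(−6.21) = 6.166×10^-7
Ω = [Ca²⁺][CO3²⁻]/Ksp = (10.2×10^-3)(1.029×10^-4) / 6.166×10^-7 = 1.70

Ω = 1.70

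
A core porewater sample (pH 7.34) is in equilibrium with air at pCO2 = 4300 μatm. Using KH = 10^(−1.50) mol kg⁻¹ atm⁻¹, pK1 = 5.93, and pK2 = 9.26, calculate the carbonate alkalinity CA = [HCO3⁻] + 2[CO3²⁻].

CA = 3.58 mmol/kg

[CO2*] = KH · pCO2 = 10^(−1.50) × 4300×10^-6 = 1.360×10^-4 mol/kg
α₀ = 1/(1 + K1/[H⁺] + K1K2/[H⁺]²) = 1/(1 + 10^+1.41 + 10^-0.51) = 0.03702
DIC = [CO2*]/α₀ = 1.360×10^-4 / 0.03702 = 3.673 mmol/kg
CA = (α₁ + 2α₂)·DIC = (0.9515 + 2×0.01144) × 3.673 = 3.58 mmol/kg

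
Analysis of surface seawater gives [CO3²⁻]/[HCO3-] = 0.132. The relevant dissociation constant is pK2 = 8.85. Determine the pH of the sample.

From K2 = [H⁺][CO3²⁻]/[HCO3-]:  pH = pK2 + log₁₀([CO3²⁻]/[HCO3-])
log₁₀(0.132) = -0.879
pH = 8.85 + (-0.879) = 7.97

pH = 7.97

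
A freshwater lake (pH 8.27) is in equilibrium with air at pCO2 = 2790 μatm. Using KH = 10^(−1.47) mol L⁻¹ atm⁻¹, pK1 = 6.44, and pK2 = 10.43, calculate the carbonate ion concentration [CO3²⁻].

[CO2*] = KH · pCO2 = 10^(−1.47) × 2790×10^-6 = 9.454×10^-5 mol/L
α₀ = 1/(1 + K1/[H⁺] + K1K2/[H⁺]²) = 1/(1 + 10^+1.83 + 10^-0.33) = 0.01448
DIC = [CO2*]/α₀ = 9.454×10^-5 / 0.01448 = 6.530 mmol/L
[CO3²⁻] = α₂·DIC; α₂ = 0.006771, so [CO3²⁻] = 0.006771 × 6.530 = 0.0442 mmol/L

[CO3²⁻] = 0.0442 mmol/L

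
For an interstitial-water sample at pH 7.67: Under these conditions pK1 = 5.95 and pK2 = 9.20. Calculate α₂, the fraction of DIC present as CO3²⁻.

α₂ = 0.0281

α₂ = 1 / (1 + [H⁺]/K2 + [H⁺]²/(K1K2)) = 1 / (1 + 10^+1.53 + 10^-0.19)
   = 1 / (1 + 33.884 + 0.64565) = 1/35.530 = 0.02815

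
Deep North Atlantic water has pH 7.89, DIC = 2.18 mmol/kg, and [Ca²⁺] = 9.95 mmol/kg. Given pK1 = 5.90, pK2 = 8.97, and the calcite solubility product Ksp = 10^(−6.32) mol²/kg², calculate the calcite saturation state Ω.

Ω = 3.45

α₂ = 1 / (1 + [H⁺]/K2 + [H⁺]²/(K1K2)) = 1 / (1 + 10^+1.08 + 10^-0.91)
   = 1 / (1 + 12.023 + 0.12303) = 1/13.146 = 0.07607
[CO3²⁻] = α₂ × DIC = 0.07607 × 2.18 = 0.1658 mmol/kg
Ksp = 10^(−6.32) = 4.786×10^-7
Ω = [Ca²⁺][CO3²⁻]/Ksp = (9.95×10^-3)(1.658×10^-4) / 4.786×10^-7 = 3.45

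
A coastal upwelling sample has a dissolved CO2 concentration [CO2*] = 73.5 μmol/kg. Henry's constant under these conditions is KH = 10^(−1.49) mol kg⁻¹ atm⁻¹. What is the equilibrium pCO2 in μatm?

pCO2 = 2270 μatm

KH = 10^(−1.49) = 3.236×10^-2 mol kg⁻¹ atm⁻¹
pCO2 = [CO2*]/KH = 73.5×10^-6 / 3.236×10^-2 = 2.27×10^-3 atm = 2270 μatm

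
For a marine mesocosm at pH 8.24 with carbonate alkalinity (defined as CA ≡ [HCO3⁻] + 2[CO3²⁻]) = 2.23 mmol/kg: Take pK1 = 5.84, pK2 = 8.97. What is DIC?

DIC = 1.93 mmol/kg

CA = [HCO3⁻] + 2[CO3²⁻] = (α₁ + 2α₂)·DIC
At pH 8.24: [H⁺]/K1 = 10^-2.40 = 0.0039811, K2/[H⁺] = 10^-0.73 = 0.18621
α₁ = 1/(1 + 0.0039811 + 0.18621) = 1/1.1902 = 0.8402; α₂ = α₁·K2/[H⁺] = 0.1565
α₁ + 2α₂ = 1.1531
DIC = CA / (α₁ + 2α₂) = 2.23 / 1.1531 = 1.93 mmol/kg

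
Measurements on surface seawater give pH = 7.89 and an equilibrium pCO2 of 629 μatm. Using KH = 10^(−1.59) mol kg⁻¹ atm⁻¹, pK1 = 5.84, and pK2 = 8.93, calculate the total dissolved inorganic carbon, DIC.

DIC = 2.00 mmol/kg

[CO2*] = KH · pCO2 = 10^(−1.59) × 629×10^-6 = 1.617×10^-5 mol/kg
α₀ = 1/(1 + K1/[H⁺] + K1K2/[H⁺]²) = 1/(1 + 10^+2.05 + 10^+1.01) = 0.008101
DIC = [CO2*]/α₀ = 1.617×10^-5 / 0.008101 = 2.00 mmol/kg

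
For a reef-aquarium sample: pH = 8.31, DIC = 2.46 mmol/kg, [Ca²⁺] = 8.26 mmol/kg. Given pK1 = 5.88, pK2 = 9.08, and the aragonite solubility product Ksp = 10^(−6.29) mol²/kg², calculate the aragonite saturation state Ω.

Ω = 5.73

α₂ = 1 / (1 + [H⁺]/K2 + [H⁺]²/(K1K2)) = 1 / (1 + 10^+0.77 + 10^-1.66)
   = 1 / (1 + 5.8884 + 0.021878) = 1/6.9103 = 0.1447
[CO3²⁻] = α₂ × DIC = 0.1447 × 2.46 = 0.3560 mmol/kg
Ksp = 10^(−6.29) = 5.129×10^-7
Ω = [Ca²⁺][CO3²⁻]/Ksp = (8.26×10^-3)(3.560×10^-4) / 5.129×10^-7 = 5.73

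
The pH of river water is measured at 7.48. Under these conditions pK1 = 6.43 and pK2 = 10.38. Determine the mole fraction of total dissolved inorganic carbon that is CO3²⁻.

α₂ = 1 / (1 + [H⁺]/K2 + [H⁺]²/(K1K2)) = 1 / (1 + 10^+2.90 + 10^+1.85)
   = 1 / (1 + 794.33 + 70.795) = 1/866.12 = 0.001155

α₂ = 0.00115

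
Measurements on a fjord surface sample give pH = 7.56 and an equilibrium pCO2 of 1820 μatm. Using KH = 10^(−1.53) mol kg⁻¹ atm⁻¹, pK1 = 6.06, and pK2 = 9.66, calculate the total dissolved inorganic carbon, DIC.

[CO2*] = KH · pCO2 = 10^(−1.53) × 1820×10^-6 = 5.371×10^-5 mol/kg
α₀ = 1/(1 + K1/[H⁺] + K1K2/[H⁺]²) = 1/(1 + 10^+1.50 + 10^-0.60) = 0.03042
DIC = [CO2*]/α₀ = 5.371×10^-5 / 0.03042 = 1.77 mmol/kg

DIC = 1.77 mmol/kg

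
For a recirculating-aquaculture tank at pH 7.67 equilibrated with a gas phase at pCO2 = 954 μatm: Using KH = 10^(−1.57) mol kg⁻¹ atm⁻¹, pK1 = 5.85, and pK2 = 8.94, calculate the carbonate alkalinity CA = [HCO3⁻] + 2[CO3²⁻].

[CO2*] = KH · pCO2 = 10^(−1.57) × 954×10^-6 = 2.568×10^-5 mol/kg
α₀ = 1/(1 + K1/[H⁺] + K1K2/[H⁺]²) = 1/(1 + 10^+1.82 + 10^+0.55) = 0.01416
DIC = [CO2*]/α₀ = 2.568×10^-5 / 0.01416 = 1.813 mmol/kg
CA = (α₁ + 2α₂)·DIC = (0.9356 + 2×0.05024) × 1.813 = 1.88 mmol/kg

CA = 1.88 mmol/kg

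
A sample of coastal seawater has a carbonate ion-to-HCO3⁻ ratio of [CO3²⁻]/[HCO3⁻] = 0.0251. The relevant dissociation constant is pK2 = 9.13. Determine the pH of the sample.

From K2 = [H⁺][CO3²⁻]/[HCO3⁻]:  pH = pK2 + log₁₀([CO3²⁻]/[HCO3⁻])
log₁₀(0.0251) = -1.600
pH = 9.13 + (-1.600) = 7.53

pH = 7.53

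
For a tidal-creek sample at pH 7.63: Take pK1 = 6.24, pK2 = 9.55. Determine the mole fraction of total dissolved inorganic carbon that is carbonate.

α₂ = 1 / (1 + [H⁺]/K2 + [H⁺]²/(K1K2)) = 1 / (1 + 10^+1.92 + 10^+0.53)
   = 1 / (1 + 83.176 + 3.3884) = 1/87.565 = 0.01142

α₂ = 0.0114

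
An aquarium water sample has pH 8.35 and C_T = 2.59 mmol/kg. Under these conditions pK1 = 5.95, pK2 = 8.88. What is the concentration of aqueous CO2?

α₀ = 1 / (1 + K1/[H⁺] + K1K2/[H⁺]²) = 1 / (1 + 10^+2.40 + 10^+1.87)
   = 1 / (1 + 251.19 + 74.131) = 1/326.32 = 0.003064
[CO2*] = α₀ × DIC = 0.003064 × 2.59 = 0.00794 mmol/kg = 7.94 μmol/kg

[CO2*] = 7.94 μmol/kg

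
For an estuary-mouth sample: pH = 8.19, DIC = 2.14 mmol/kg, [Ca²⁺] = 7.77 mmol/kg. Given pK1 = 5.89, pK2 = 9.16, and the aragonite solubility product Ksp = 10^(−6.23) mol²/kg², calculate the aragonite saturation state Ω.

Ω = 2.72

α₂ = 1 / (1 + [H⁺]/K2 + [H⁺]²/(K1K2)) = 1 / (1 + 10^+0.97 + 10^-1.33)
   = 1 / (1 + 9.3325 + 0.046774) = 1/10.379 = 0.09635
[CO3²⁻] = α₂ × DIC = 0.09635 × 2.14 = 0.2062 mmol/kg
Ksp = 10^(−6.23) = 5.888×10^-7
Ω = [Ca²⁺][CO3²⁻]/Ksp = (7.77×10^-3)(2.062×10^-4) / 5.888×10^-7 = 2.72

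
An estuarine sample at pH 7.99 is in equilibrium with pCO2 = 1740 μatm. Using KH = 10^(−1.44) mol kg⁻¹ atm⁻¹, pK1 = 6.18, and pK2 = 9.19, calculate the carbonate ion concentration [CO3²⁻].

[CO2*] = KH · pCO2 = 10^(−1.44) × 1740×10^-6 = 6.318×10^-5 mol/kg
α₀ = 1/(1 + K1/[H⁺] + K1K2/[H⁺]²) = 1/(1 + 10^+1.81 + 10^+0.61) = 0.01436
DIC = [CO2*]/α₀ = 6.318×10^-5 / 0.01436 = 4.399 mmol/kg
[CO3²⁻] = α₂·DIC; α₂ = 0.05850, so [CO3²⁻] = 0.05850 × 4.399 = 0.257 mmol/kg

[CO3²⁻] = 0.257 mmol/kg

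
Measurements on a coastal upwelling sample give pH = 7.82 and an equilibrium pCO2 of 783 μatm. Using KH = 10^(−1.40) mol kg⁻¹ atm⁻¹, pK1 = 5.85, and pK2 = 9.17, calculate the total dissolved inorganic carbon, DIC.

[CO2*] = KH · pCO2 = 10^(−1.40) × 783×10^-6 = 3.117×10^-5 mol/kg
α₀ = 1/(1 + K1/[H⁺] + K1K2/[H⁺]²) = 1/(1 + 10^+1.97 + 10^+0.62) = 0.01015
DIC = [CO2*]/α₀ = 3.117×10^-5 / 0.01015 = 3.07 mmol/kg

DIC = 3.07 mmol/kg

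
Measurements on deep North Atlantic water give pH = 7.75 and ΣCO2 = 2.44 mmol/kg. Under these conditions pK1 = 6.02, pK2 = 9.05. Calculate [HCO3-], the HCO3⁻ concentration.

[HCO3⁻] = 2.28 mmol/kg

α₁ = 1 / (1 + [H⁺]/K1 + K2/[H⁺]) = 1 / (1 + 10^-1.73 + 10^-1.30)
   = 1 / (1 + 0.018621 + 0.050119) = 1/1.0687 = 0.9357
[HCO3⁻] = α₁ × DIC = 0.9357 × 2.44 = 2.28 mmol/kg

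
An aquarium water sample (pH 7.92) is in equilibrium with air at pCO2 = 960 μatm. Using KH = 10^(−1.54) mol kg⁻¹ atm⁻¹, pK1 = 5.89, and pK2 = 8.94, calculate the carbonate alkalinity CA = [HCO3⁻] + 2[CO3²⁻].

CA = 3.53 mmol/kg

[CO2*] = KH · pCO2 = 10^(−1.54) × 960×10^-6 = 2.769×10^-5 mol/kg
α₀ = 1/(1 + K1/[H⁺] + K1K2/[H⁺]²) = 1/(1 + 10^+2.03 + 10^+1.01) = 0.008447
DIC = [CO2*]/α₀ = 2.769×10^-5 / 0.008447 = 3.278 mmol/kg
CA = (α₁ + 2α₂)·DIC = (0.9051 + 2×0.08644) × 3.278 = 3.53 mmol/kg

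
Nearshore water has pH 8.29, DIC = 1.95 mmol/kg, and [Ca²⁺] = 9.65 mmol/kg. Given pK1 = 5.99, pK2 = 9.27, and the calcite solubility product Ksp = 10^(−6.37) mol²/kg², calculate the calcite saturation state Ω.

α₂ = 1 / (1 + [H⁺]/K2 + [H⁺]²/(K1K2)) = 1 / (1 + 10^+0.98 + 10^-1.32)
   = 1 / (1 + 9.5499 + 0.047863) = 1/10.598 = 0.09436
[CO3²⁻] = α₂ × DIC = 0.09436 × 1.95 = 0.1840 mmol/kg
Ksp = 10^(−6.37) = 4.266×10^-7
Ω = [Ca²⁺][CO3²⁻]/Ksp = (9.65×10^-3)(1.840×10^-4) / 4.266×10^-7 = 4.16

Ω = 4.16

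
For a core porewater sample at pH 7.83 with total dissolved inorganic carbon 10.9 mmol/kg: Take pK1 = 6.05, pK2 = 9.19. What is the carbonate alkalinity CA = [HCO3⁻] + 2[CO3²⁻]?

CA = 11.2 mmol/kg

CA = [HCO3⁻] + 2[CO3²⁻] = (α₁ + 2α₂)·DIC
At pH 7.83: [H⁺]/K1 = 10^-1.78 = 0.016596, K2/[H⁺] = 10^-1.36 = 0.043652
α₁ = 1/(1 + 0.016596 + 0.043652) = 1/1.0602 = 0.9432; α₂ = α₁·K2/[H⁺] = 0.04117
α₁ + 2α₂ = 1.0255
CA = 1.0255 × 10.9 = 11.2 mmol/kg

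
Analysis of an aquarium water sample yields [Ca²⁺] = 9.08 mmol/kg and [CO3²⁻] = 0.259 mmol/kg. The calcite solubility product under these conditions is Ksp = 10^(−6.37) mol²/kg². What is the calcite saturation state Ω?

Ksp = 10^(−6.37) = 4.266×10^-7
Ω = [Ca²⁺][CO3²⁻]/Ksp = (9.08×10^-3)(0.259×10^-3) / 4.266×10^-7 = 5.51

Ω = 5.51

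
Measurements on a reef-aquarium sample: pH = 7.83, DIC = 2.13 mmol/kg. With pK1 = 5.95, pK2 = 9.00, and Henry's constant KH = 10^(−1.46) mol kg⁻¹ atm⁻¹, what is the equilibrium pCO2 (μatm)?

pCO2 = 749 μatm

α₀ = 1 / (1 + K1/[H⁺] + K1K2/[H⁺]²) = 1 / (1 + 10^+1.88 + 10^+0.71)
   = 1 / (1 + 75.858 + 5.1286) = 1/81.986 = 0.01220
[CO2*] = α₀ × DIC = 0.01220 × 2.13 = 0.02598 mmol/kg
pCO2 = [CO2*]/KH = 2.598×10^-5 / 3.467×10^-2 = 749 μatm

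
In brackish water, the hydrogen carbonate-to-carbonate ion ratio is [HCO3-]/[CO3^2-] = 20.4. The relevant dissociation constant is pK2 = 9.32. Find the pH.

pH = 8.01

From K2 = [H⁺][CO3^2-]/[HCO3-]:  pH = pK2 − log₁₀([HCO3-]/[CO3^2-])
log₁₀(20.4) = +1.310
pH = 9.32 − (+1.310) = 8.01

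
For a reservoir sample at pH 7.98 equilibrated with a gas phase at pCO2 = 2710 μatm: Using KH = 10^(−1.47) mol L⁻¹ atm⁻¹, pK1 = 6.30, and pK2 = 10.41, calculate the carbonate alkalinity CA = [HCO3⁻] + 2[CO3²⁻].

CA = 4.43 mmol/L

[CO2*] = KH · pCO2 = 10^(−1.47) × 2710×10^-6 = 9.183×10^-5 mol/L
α₀ = 1/(1 + K1/[H⁺] + K1K2/[H⁺]²) = 1/(1 + 10^+1.68 + 10^-0.75) = 0.02039
DIC = [CO2*]/α₀ = 9.183×10^-5 / 0.02039 = 4.503 mmol/L
CA = (α₁ + 2α₂)·DIC = (0.9760 + 2×0.003626) × 4.503 = 4.43 mmol/L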